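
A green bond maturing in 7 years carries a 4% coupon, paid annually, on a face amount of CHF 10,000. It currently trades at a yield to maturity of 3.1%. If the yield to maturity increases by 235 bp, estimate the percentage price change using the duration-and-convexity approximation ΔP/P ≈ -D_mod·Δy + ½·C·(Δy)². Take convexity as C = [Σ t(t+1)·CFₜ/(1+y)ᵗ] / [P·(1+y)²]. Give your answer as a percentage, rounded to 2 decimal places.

With y = 0.031:
  t   CF        PV=CF/(1+0.031)^t    t·PV        t(t+1)·PV
  1       400.00       387.9728       387.9728         775.9457
  2       400.00       376.3073       752.6146       2,257.8439
  3       400.00       364.9925     1,094.9776       4,379.9106
  4       400.00       354.0180     1,416.0720       7,080.3598
  5       400.00       343.3734     1,716.8671      10,301.2024
  6       400.00       333.0489     1,998.2934      13,988.0537
  7    10,400.00     8,398.9053    58,792.3368     470,338.6944
  Σ                 10,558.6183    66,159.1343     509,122.0104
P = 10,558.6183; D_Mac = 6.26589 yrs; D_mod = 6.07749 yrs; C = 45.36255.
Duration effect: -6.07749 × (+0.0235) = -0.142821
Convexity effect: 0.5 × 45.36255 × (0.0235)² = +0.0125257
ΔP/P ≈ -0.142821 + 0.0125257 = -0.130295 = -13.0295%.

-13.03%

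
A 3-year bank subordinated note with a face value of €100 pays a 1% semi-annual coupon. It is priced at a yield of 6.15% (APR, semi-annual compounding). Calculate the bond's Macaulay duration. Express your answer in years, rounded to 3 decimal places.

2.959 years

Periodic yield y = 0.03075. Discount each cash flow and weight by its period:
  t   CF        PV=CF/(1+0.03075)^t    t·PV
  1         0.50         0.4851         0.4851
  2         0.50         0.4706         0.9412
  3         0.50         0.4566         1.3697
  4         0.50         0.4430         1.7718
  5         0.50         0.4297         2.1487
  6       100.50        83.8004       502.8023
  Σ                     86.0853       509.5188
Price P = Σ PV = 86.0853.
Macaulay duration = Σ(t·PV) / P = 509.5188 / 86.0853 = 5.91876 half-year periods.
In years: 5.91876 / 2 = 2.95938 years.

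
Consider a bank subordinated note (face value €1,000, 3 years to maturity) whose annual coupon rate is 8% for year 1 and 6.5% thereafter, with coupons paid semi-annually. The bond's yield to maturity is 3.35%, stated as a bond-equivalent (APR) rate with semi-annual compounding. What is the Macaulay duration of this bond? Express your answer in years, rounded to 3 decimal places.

Periodic yield y = 0.01675. Discount each cash flow and weight by its period:
  t   CF        PV=CF/(1+0.01675)^t    t·PV
  1        40.00        39.3410        39.3410
  2        40.00        38.6929        77.3859
  3        32.50        30.9201        92.7603
  4        32.50        30.4107       121.6429
  5        32.50        29.9097       149.5486
  6     1,032.50       934.5552     5,607.3314
  Σ                  1,103.8297     6,088.0101
Price P = Σ PV = 1,103.8297.
Macaulay duration = Σ(t·PV) / P = 6,088.0101 / 1,103.8297 = 5.51535 half-year periods.
In years: 5.51535 / 2 = 2.75768 years.

2.758 years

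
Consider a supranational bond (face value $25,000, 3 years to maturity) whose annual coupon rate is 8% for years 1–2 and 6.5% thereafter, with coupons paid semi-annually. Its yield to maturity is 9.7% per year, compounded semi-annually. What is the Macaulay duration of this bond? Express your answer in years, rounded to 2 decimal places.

2.72 years

Periodic yield y = 0.0485. Discount each cash flow and weight by its period:
  t   CF        PV=CF/(1+0.0485)^t    t·PV
  1     1,000.00       953.7434       953.7434
  2     1,000.00       909.6266     1,819.2531
  3     1,000.00       867.5504     2,602.6511
  4     1,000.00       827.4205     3,309.6819
  5       812.50       641.1818     3,205.9091
  6    25,812.50    19,427.6137   116,565.6824
  Σ                 23,627.1364   128,456.9210
Price P = Σ PV = 23,627.1364.
Macaulay duration = Σ(t·PV) / P = 128,456.9210 / 23,627.1364 = 5.43684 half-year periods.
In years: 5.43684 / 2 = 2.71842 years.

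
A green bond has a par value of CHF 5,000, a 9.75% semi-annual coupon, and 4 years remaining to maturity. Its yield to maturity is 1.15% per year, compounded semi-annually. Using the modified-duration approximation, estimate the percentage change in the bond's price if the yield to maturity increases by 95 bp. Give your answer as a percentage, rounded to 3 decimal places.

Periodic yield y = 0.00575. Modified duration first:
  t   CF        PV=CF/(1+0.00575)^t    t·PV
  1       243.75       242.3565       242.3565
  2       243.75       240.9709       481.9417
  3       243.75       239.5932       718.7796
  4       243.75       238.2234       952.8937
  5       243.75       236.8615     1,184.3073
  6       243.75       235.5073     1,413.0438
  7       243.75       234.1609     1,639.1261
  8     5,243.75     5,008.6611    40,069.2889
  Σ                  6,676.3347    46,701.7377
P = 6,676.3347; D_Mac = 6.99512 half-year periods = 3.49756 yrs; D_mod = 3.49756/(1+0.00575) = 3.47756 yrs.
ΔP/P ≈ -D_mod · Δy = -3.47756 × (+0.0095) = -0.033037 = -3.3037%.

-3.304%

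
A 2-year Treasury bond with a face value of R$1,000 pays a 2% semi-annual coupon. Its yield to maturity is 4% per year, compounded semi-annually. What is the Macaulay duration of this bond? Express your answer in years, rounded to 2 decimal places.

Periodic yield y = 0.02. Discount each cash flow and weight by its period:
  t   CF        PV=CF/(1+0.02)^t    t·PV
  1        10.00         9.8039         9.8039
  2        10.00         9.6117        19.2234
  3        10.00         9.4232        28.2697
  4     1,010.00       933.0839     3,732.3355
  Σ                    961.9227     3,789.6325
Price P = Σ PV = 961.9227.
Macaulay duration = Σ(t·PV) / P = 3,789.6325 / 961.9227 = 3.93964 half-year periods.
In years: 3.93964 / 2 = 1.96982 years.

1.97 years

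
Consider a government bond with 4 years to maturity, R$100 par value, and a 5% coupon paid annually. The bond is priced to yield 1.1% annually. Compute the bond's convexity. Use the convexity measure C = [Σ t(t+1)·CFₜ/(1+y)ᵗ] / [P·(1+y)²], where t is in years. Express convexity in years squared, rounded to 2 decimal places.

17.90

With y = 0.011:
  t   CF        PV=CF/(1+0.011)^t    t·PV        t(t+1)·PV
  1         5.00         4.9456         4.9456           9.8912
  2         5.00         4.8918         9.7836          29.3507
  3         5.00         4.8386        14.5157          58.0628
  4       105.00       100.5043       402.0172       2,010.0862
  Σ                    115.1803       431.2621       2,107.3909
P = 115.1803.
Convexity = Σ t(t+1)·PV / [P·(1+y)²] = 2,107.3909 / (115.1803 × 1.022121) = 17.90048.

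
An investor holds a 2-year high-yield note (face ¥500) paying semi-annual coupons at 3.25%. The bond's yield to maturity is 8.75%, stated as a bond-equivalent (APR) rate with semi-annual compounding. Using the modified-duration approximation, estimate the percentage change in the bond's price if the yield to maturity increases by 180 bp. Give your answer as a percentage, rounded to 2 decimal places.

-3.36%

Periodic yield y = 0.04375. Modified duration first:
  t   CF        PV=CF/(1+0.04375)^t    t·PV
  1        8.125         7.7844         7.7844
  2        8.125         7.4581        14.9163
  3        8.125         7.1455        21.4366
  4      508.125       428.1388     1,712.5553
  Σ                    450.5269     1,756.6926
P = 450.5269; D_Mac = 3.89920 half-year periods = 1.94960 yrs; D_mod = 1.94960/(1+0.04375) = 1.86788 yrs.
ΔP/P ≈ -D_mod · Δy = -1.86788 × (+0.018) = -0.033622 = -3.3622%.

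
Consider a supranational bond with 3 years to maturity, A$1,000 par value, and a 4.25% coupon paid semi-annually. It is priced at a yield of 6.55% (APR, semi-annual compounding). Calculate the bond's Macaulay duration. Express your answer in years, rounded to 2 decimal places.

Periodic yield y = 0.03275. Discount each cash flow and weight by its period:
  t   CF        PV=CF/(1+0.03275)^t    t·PV
  1        21.25        20.5761        20.5761
  2        21.25        19.9236        39.8473
  3        21.25        19.2918        57.8755
  4        21.25        18.6801        74.7202
  5        21.25        18.0877        90.4384
  6     1,021.25       841.7068     5,050.2409
  Σ                    938.2661     5,333.6984
Price P = Σ PV = 938.2661.
Macaulay duration = Σ(t·PV) / P = 5,333.6984 / 938.2661 = 5.68463 half-year periods.
In years: 5.68463 / 2 = 2.84232 years.

2.84 years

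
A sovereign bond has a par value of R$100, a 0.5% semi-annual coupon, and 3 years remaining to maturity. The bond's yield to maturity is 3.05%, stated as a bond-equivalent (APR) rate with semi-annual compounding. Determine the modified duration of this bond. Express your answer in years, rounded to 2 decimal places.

Periodic yield y = 0.01525. First find Macaulay duration:
  t   CF        PV=CF/(1+0.01525)^t    t·PV
  1         0.25         0.2462         0.2462
  2         0.25         0.2425         0.4851
  3         0.25         0.2389         0.7167
  4         0.25         0.2353         0.9413
  5         0.25         0.2318         1.1589
  6       100.25        91.5475       549.2849
  Σ                     92.7423       552.8331
P = 92.7423; Macaulay duration = 552.8331 / 92.7423 = 5.96096 half-year periods = 2.98048 years.
Modified duration = D_Mac / (1 + y) = 2.98048 / 1.01525 = 2.93571 years.

2.94 years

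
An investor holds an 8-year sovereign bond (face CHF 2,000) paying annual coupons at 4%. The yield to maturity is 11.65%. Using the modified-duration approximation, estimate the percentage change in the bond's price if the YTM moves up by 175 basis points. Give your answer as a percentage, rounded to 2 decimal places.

-10.45%

Periodic yield y = 0.1165. Modified duration first:
  t   CF        PV=CF/(1+0.1165)^t    t·PV
  1        80.00        71.6525        71.6525
  2        80.00        64.1760       128.3520
  3        80.00        57.4796       172.4388
  4        80.00        51.4820       205.9278
  5        80.00        46.1101       230.5507
  6        80.00        41.2988       247.7929
  7        80.00        36.9895       258.9268
  8     2,080.00       861.3775     6,891.0199
  Σ                  1,230.5660     8,206.6613
P = 1,230.5660; D_Mac = 6.66901 yrs; D_mod = 6.66901/(1+0.1165) = 5.97314 yrs.
ΔP/P ≈ -D_mod · Δy = -5.97314 × (+0.0175) = -0.104530 = -10.4530%.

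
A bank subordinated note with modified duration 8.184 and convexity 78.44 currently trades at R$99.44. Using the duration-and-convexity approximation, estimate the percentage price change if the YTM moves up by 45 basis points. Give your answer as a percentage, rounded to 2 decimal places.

-3.60%

Duration effect: -D_mod·Δy = -8.184 × (+0.0045) = -0.036828
Convexity effect: ½·C·(Δy)² = 0.5 × 78.44 × (0.0045)² = +0.000794205
ΔP/P ≈ -0.036828 + 0.000794205 = -0.036033795
= -3.6033795%.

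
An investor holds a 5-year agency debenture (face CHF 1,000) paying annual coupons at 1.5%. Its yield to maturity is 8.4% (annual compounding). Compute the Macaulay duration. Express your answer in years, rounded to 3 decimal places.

4.824 years

Periodic yield y = 0.084. Discount each cash flow and weight by its year:
  t   CF        PV=CF/(1+0.084)^t    t·PV
  1        15.00        13.8376        13.8376
  2        15.00        12.7653        25.5307
  3        15.00        11.7762        35.3285
  4        15.00        10.8636        43.4544
  5     1,015.00       678.1404     3,390.7021
  Σ                    727.3832     3,508.8533
Price P = Σ PV = 727.3832.
Macaulay duration = Σ(t·PV) / P = 3,508.8533 / 727.3832 = 4.82394 years.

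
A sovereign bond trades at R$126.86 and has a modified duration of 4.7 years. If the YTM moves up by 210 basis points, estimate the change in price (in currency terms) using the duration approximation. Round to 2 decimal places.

Duration approximation: ΔP/P ≈ -D_mod · Δy = -4.7 × (+0.021) = -0.098700.
ΔP ≈ 126.86 × (-0.098700) = -12.521082.

-R$12.52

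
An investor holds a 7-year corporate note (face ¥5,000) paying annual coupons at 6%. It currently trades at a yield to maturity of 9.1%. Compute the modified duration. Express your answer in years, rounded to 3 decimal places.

5.323 years

Periodic yield y = 0.091. First find Macaulay duration:
  t   CF        PV=CF/(1+0.091)^t    t·PV
  1       300.00       274.9771       274.9771
  2       300.00       252.0413       504.0826
  3       300.00       231.0186       693.0559
  4       300.00       211.7494       846.9977
  5       300.00       194.0875       970.4374
  6       300.00       177.8987     1,067.3921
  7     5,300.00     2,880.7304    20,165.1128
  Σ                  4,222.5030    24,522.0556
P = 4,222.5030; Macaulay duration = 24,522.0556 / 4,222.5030 = 5.80747 years.
Modified duration = D_Mac / (1 + y) = 5.80747 / 1.091 = 5.32307 years.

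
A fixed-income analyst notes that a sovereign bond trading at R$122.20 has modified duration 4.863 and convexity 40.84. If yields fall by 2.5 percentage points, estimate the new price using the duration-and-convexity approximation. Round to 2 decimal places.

R$138.62

Duration effect: -D_mod·Δy = -4.863 × (-0.025) = +0.121575
Convexity effect: ½·C·(Δy)² = 0.5 × 40.84 × (-0.025)² = +0.0127625
ΔP/P ≈ +0.121575 + 0.0127625 = +0.1343375
New price ≈ 122.20 × (1 + 0.1343375) = 138.6160425.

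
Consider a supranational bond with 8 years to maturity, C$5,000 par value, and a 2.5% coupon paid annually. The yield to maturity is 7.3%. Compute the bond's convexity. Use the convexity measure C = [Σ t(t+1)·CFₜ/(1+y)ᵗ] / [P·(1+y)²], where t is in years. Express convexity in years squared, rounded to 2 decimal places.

54.38

With y = 0.073:
  t   CF        PV=CF/(1+0.073)^t    t·PV        t(t+1)·PV
  1       125.00       116.4958       116.4958         232.9916
  2       125.00       108.5702       217.1404         651.4211
  3       125.00       101.1838       303.5513       1,214.2052
  4       125.00        94.2999       377.1995       1,885.9975
  5       125.00        87.8843       439.4216       2,636.5296
  6       125.00        81.9052       491.4314       3,440.0200
  7       125.00        76.3329       534.3305       4,274.6443
  8     5,125.00     2,916.7291    23,333.8328     210,004.4949
  Σ                  3,583.4012    25,813.4033     224,340.3044
P = 3,583.4012.
Convexity = Σ t(t+1)·PV / [P·(1+y)²] = 224,340.3044 / (3,583.4012 × 1.151329) = 54.37665.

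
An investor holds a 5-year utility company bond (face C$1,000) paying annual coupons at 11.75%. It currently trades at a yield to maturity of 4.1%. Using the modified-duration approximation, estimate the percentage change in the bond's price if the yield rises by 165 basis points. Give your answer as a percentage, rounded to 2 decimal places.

-6.64%

Periodic yield y = 0.041. Modified duration first:
  t   CF        PV=CF/(1+0.041)^t    t·PV
  1       117.50       112.8722       112.8722
  2       117.50       108.4267       216.8535
  3       117.50       104.1563       312.4690
  4       117.50       100.0541       400.2165
  5     1,117.50       914.1004     4,570.5018
  Σ                  1,339.6098     5,612.9130
P = 1,339.6098; D_Mac = 4.18996 yrs; D_mod = 4.18996/(1+0.041) = 4.02494 yrs.
ΔP/P ≈ -D_mod · Δy = -4.02494 × (+0.0165) = -0.066411 = -6.6411%.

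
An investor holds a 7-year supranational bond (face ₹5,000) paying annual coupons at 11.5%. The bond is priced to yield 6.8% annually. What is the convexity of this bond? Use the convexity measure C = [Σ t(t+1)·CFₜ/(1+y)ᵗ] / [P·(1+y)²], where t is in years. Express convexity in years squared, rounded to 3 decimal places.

34.127

With y = 0.068:
  t   CF        PV=CF/(1+0.068)^t    t·PV        t(t+1)·PV
  1       575.00       538.3895       538.3895       1,076.7790
  2       575.00       504.1100     1,008.2201       3,024.6602
  3       575.00       472.0131     1,416.0394       5,664.1577
  4       575.00       441.9599     1,767.8395       8,839.1973
  5       575.00       413.8201     2,069.1005      12,414.6030
  6       575.00       387.4720     2,324.8320      16,273.8242
  7     5,575.00     3,517.5972    24,623.1802     196,985.4414
  Σ                  6,275.3618    33,747.6011     244,278.6627
P = 6,275.3618.
Convexity = Σ t(t+1)·PV / [P·(1+y)²] = 244,278.6627 / (6,275.3618 × 1.140624) = 34.12748.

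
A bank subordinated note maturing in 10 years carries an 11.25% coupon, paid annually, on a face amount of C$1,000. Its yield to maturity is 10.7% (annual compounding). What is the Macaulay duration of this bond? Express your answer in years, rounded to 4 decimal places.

Periodic yield y = 0.107. Discount each cash flow and weight by its year:
  t   CF        PV=CF/(1+0.107)^t    t·PV
  1       112.50       101.6260       101.6260
  2       112.50        91.8031       183.6062
  3       112.50        82.9296       248.7889
  4       112.50        74.9138       299.6553
  5       112.50        67.6728       338.3642
  6       112.50        61.1317       366.7905
  7       112.50        55.2229       386.5603
  8       112.50        49.8852       399.0815
  9       112.50        45.0634       405.5706
  10    1,112.50       402.5537     4,025.5369
  Σ                  1,032.8023     6,755.5803
Price P = Σ PV = 1,032.8023.
Macaulay duration = Σ(t·PV) / P = 6,755.5803 / 1,032.8023 = 6.54102 years.

6.5410 years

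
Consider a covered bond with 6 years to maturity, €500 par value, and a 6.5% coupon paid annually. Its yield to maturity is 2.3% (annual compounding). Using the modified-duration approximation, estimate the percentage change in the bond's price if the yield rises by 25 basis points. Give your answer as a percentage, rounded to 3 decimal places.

-1.283%

Periodic yield y = 0.023. Modified duration first:
  t   CF        PV=CF/(1+0.023)^t    t·PV
  1        32.50        31.7693        31.7693
  2        32.50        31.0550        62.1101
  3        32.50        30.3568        91.0705
  4        32.50        29.6743       118.6973
  5        32.50        29.0072       145.0358
  6       532.50       464.5857     2,787.5140
  Σ                    616.4483     3,236.1970
P = 616.4483; D_Mac = 5.24975 yrs; D_mod = 5.24975/(1+0.023) = 5.13172 yrs.
ΔP/P ≈ -D_mod · Δy = -5.13172 × (+0.0025) = -0.012829 = -1.2829%.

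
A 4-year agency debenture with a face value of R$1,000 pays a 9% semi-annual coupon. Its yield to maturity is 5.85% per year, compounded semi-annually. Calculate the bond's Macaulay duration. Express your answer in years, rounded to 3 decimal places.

3.479 years

Periodic yield y = 0.02925. Discount each cash flow and weight by its period:
  t   CF        PV=CF/(1+0.02925)^t    t·PV
  1        45.00        43.7212        43.7212
  2        45.00        42.4787        84.9573
  3        45.00        41.2715       123.8144
  4        45.00        40.0986       160.3943
  5        45.00        38.9590       194.7952
  6        45.00        37.8519       227.1112
  7        45.00        36.7762       257.4331
  8     1,045.00       829.7539     6,638.0309
  Σ                  1,110.9108     7,730.2576
Price P = Σ PV = 1,110.9108.
Macaulay duration = Σ(t·PV) / P = 7,730.2576 / 1,110.9108 = 6.95849 half-year periods.
In years: 6.95849 / 2 = 3.47924 years.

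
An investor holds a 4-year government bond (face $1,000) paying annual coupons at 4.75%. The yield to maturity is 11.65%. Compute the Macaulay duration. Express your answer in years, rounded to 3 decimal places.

3.698 years

Periodic yield y = 0.1165. Discount each cash flow and weight by its year:
  t   CF        PV=CF/(1+0.1165)^t    t·PV
  1        47.50        42.5437        42.5437
  2        47.50        38.1045        76.2090
  3        47.50        34.1285       102.3856
  4     1,047.50       674.0919     2,696.3677
  Σ                    788.8686     2,917.5059
Price P = Σ PV = 788.8686.
Macaulay duration = Σ(t·PV) / P = 2,917.5059 / 788.8686 = 3.69834 years.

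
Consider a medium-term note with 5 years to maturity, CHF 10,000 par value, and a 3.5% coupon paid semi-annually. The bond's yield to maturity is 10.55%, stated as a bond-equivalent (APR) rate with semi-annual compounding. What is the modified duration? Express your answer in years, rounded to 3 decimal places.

4.323 years

Periodic yield y = 0.05275. First find Macaulay duration:
  t   CF        PV=CF/(1+0.05275)^t    t·PV
  1       175.00       166.2313       166.2313
  2       175.00       157.9020       315.8039
  3       175.00       149.9900       449.9700
  4       175.00       142.4745       569.8979
  5       175.00       135.3355       676.6776
  6       175.00       128.5543       771.3257
  7       175.00       122.1128       854.7898
  8       175.00       115.9941       927.9531
  9       175.00       110.1820       991.6383
  10   10,175.00     6,085.2989    60,852.9893
  Σ                  7,314.0755    66,577.2770
P = 7,314.0755; Macaulay duration = 66,577.2770 / 7,314.0755 = 9.10262 half-year periods = 4.55131 years.
Modified duration = D_Mac / (1 + y) = 4.55131 / 1.05275 = 4.32326 years.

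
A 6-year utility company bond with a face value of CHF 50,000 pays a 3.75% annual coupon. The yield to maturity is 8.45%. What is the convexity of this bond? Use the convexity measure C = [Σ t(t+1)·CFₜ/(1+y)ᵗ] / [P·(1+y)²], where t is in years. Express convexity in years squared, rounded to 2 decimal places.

With y = 0.0845:
  t   CF        PV=CF/(1+0.0845)^t    t·PV        t(t+1)·PV
  1     1,875.00     1,728.9073     1,728.9073       3,457.8147
  2     1,875.00     1,594.1976     3,188.3953       9,565.1858
  3     1,875.00     1,469.9840     4,409.9520      17,639.8078
  4     1,875.00     1,355.4486     5,421.7943      27,108.9716
  5     1,875.00     1,249.8373     6,249.1866      37,495.1198
  6    51,875.00    31,884.5852   191,307.5113   1,339,152.5790
  Σ                 39,282.9601   212,305.7468   1,434,419.4785
P = 39,282.9601.
Convexity = Σ t(t+1)·PV / [P·(1+y)²] = 1,434,419.4785 / (39,282.9601 × 1.176140) = 31.04651.

31.05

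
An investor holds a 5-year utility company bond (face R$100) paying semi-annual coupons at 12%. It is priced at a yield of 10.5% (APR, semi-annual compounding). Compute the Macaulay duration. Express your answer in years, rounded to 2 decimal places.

Periodic yield y = 0.0525. Discount each cash flow and weight by its period:
  t   CF        PV=CF/(1+0.0525)^t    t·PV
  1         6.00         5.7007         5.7007
  2         6.00         5.4164        10.8327
  3         6.00         5.1462        15.4385
  4         6.00         4.8895        19.5579
  5         6.00         4.6456        23.2279
  6         6.00         4.4139        26.4832
  7         6.00         4.1937        29.3558
  8         6.00         3.9845        31.8760
  9         6.00         3.7858        34.0718
  10      106.00        63.5455       635.4550
  Σ                    105.7216       831.9997
Price P = Σ PV = 105.7216.
Macaulay duration = Σ(t·PV) / P = 831.9997 / 105.7216 = 7.86972 half-year periods.
In years: 7.86972 / 2 = 3.93486 years.

3.93 years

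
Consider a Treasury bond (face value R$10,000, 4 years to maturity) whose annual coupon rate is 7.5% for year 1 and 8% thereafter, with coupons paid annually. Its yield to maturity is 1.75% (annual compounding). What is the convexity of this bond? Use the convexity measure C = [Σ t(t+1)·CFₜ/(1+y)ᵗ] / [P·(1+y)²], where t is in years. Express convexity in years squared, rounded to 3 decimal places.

16.958

With y = 0.0175:
  t   CF        PV=CF/(1+0.0175)^t    t·PV        t(t+1)·PV
  1       750.00       737.1007       737.1007       1,474.2015
  2       800.00       772.7182     1,545.4364       4,636.3093
  3       800.00       759.4282     2,278.2847       9,113.1387
  4    10,800.00    10,075.9519    40,303.8074     201,519.0372
  Σ                 12,345.1990    44,864.6293     216,742.6867
P = 12,345.1990.
Convexity = Σ t(t+1)·PV / [P·(1+y)²] = 216,742.6867 / (12,345.1990 × 1.035306) = 16.95811.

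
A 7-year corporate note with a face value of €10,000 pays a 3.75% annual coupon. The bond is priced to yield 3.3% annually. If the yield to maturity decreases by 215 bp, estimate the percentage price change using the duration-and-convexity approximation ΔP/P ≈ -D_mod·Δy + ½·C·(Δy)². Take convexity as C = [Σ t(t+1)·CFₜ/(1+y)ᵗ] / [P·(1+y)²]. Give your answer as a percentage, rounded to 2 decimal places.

With y = 0.033:
  t   CF        PV=CF/(1+0.033)^t    t·PV        t(t+1)·PV
  1       375.00       363.0203       363.0203         726.0407
  2       375.00       351.4234       702.8467       2,108.5401
  3       375.00       340.1969     1,020.5906       4,082.3623
  4       375.00       329.3290     1,317.3160       6,586.5801
  5       375.00       318.8083     1,594.0416       9,564.2499
  6       375.00       308.6237     1,851.7425      12,962.1973
  7    10,375.00     8,265.8183    57,860.7282     462,885.8252
  Σ                 10,277.2199    64,710.2859     498,915.7957
P = 10,277.2199; D_Mac = 6.29648 yrs; D_mod = 6.09533 yrs; C = 45.49367.
Duration effect: -6.09533 × (-0.0215) = +0.131050
Convexity effect: 0.5 × 45.49367 × (-0.0215)² = +0.0105147
ΔP/P ≈ +0.131050 + 0.0105147 = +0.141564 = +14.1564%.

+14.16%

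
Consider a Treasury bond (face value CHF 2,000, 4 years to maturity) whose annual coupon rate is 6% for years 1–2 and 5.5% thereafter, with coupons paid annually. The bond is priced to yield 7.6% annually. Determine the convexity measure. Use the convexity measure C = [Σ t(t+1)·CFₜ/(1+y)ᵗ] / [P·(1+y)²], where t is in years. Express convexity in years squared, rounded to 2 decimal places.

15.36

With y = 0.076:
  t   CF        PV=CF/(1+0.076)^t    t·PV        t(t+1)·PV
  1       120.00       111.5242       111.5242         223.0483
  2       120.00       103.6470       207.2940         621.8820
  3       110.00        88.2990       264.8971       1,059.5882
  4     2,110.00     1,574.1038     6,296.4152      31,482.0762
  Σ                  1,877.5740     6,880.1304      33,386.5947
P = 1,877.5740.
Convexity = Σ t(t+1)·PV / [P·(1+y)²] = 33,386.5947 / (1,877.5740 × 1.157776) = 15.35856.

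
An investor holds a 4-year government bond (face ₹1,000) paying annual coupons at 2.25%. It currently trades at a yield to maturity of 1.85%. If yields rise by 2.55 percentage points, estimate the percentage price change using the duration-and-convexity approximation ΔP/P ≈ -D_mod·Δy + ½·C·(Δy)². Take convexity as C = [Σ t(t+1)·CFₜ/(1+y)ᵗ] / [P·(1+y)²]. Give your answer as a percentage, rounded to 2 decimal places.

With y = 0.0185:
  t   CF        PV=CF/(1+0.0185)^t    t·PV        t(t+1)·PV
  1        22.50        22.0913        22.0913          44.1826
  2        22.50        21.6900        43.3801         130.1403
  3        22.50        21.2961        63.8882         255.5528
  4     1,022.50       950.2091     3,800.8364      19,004.1819
  Σ                  1,015.2865     3,930.1960      19,434.0576
P = 1,015.2865; D_Mac = 3.87102 yrs; D_mod = 3.80071 yrs; C = 18.45240.
Duration effect: -3.80071 × (+0.0255) = -0.096918
Convexity effect: 0.5 × 18.45240 × (0.0255)² = +0.0059993
ΔP/P ≈ -0.096918 + 0.0059993 = -0.090919 = -9.0919%.

-9.09%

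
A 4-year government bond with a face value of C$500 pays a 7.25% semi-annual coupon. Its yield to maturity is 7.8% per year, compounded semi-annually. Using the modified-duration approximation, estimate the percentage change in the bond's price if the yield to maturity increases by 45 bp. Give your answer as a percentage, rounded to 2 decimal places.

Periodic yield y = 0.039. Modified duration first:
  t   CF        PV=CF/(1+0.039)^t    t·PV
  1       18.125        17.4447        17.4447
  2       18.125        16.7899        33.5797
  3       18.125        16.1596        48.4789
  4       18.125        15.5531        62.2122
  5       18.125        14.9693        74.8463
  6       18.125        14.4074        86.4442
  7       18.125        13.8666        97.0660
  8      518.125       381.5137     3,052.1098
  Σ                    490.7041     3,472.1818
P = 490.7041; D_Mac = 7.07592 half-year periods = 3.53796 yrs; D_mod = 3.53796/(1+0.039) = 3.40516 yrs.
ΔP/P ≈ -D_mod · Δy = -3.40516 × (+0.0045) = -0.015323 = -1.5323%.

-1.53%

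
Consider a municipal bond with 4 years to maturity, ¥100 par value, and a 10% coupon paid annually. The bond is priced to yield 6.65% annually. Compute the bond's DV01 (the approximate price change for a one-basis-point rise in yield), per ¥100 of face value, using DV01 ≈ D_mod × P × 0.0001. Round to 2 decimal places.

Periodic yield y = 0.0665.
  t   CF        PV=CF/(1+0.0665)^t    t·PV
  1        10.00         9.3765         9.3765
  2        10.00         8.7918        17.5836
  3        10.00         8.2436        24.7308
  4       110.00        85.0255       340.1020
  Σ                    111.4374       391.7930
P = 111.4374; D_Mac = 3.51581 yrs; D_mod = 3.29659 yrs.
DV01 ≈ 3.29659 × 111.4374 × 0.0001 = 0.036736.

¥0.04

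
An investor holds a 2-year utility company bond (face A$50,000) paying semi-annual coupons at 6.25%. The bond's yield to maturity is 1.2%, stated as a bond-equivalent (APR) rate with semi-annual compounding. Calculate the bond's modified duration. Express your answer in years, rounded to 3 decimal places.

Periodic yield y = 0.006. First find Macaulay duration:
  t   CF        PV=CF/(1+0.006)^t    t·PV
  1     1,562.50     1,553.1809     1,553.1809
  2     1,562.50     1,543.9174     3,087.8348
  3     1,562.50     1,534.7092     4,604.1275
  4    51,562.50    50,343.3421   201,373.3683
  Σ                 54,975.1495   210,618.5115
P = 54,975.1495; Macaulay duration = 210,618.5115 / 54,975.1495 = 3.83116 half-year periods = 1.91558 years.
Modified duration = D_Mac / (1 + y) = 1.91558 / 1.006 = 1.90415 years.

1.904 years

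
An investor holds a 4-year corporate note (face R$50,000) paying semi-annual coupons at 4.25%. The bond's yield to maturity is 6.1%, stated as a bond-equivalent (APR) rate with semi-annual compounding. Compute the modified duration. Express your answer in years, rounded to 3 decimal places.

Periodic yield y = 0.0305. First find Macaulay duration:
  t   CF        PV=CF/(1+0.0305)^t    t·PV
  1     1,062.50     1,031.0529     1,031.0529
  2     1,062.50     1,000.5365     2,001.0730
  3     1,062.50       970.9234     2,912.7701
  4     1,062.50       942.1867     3,768.7467
  5     1,062.50       914.3005     4,571.5025
  6     1,062.50       887.2397     5,323.4381
  7     1,062.50       860.9798     6,026.8587
  8    51,062.50    40,153.0098   321,224.0785
  Σ                 46,760.2293   346,859.5205
P = 46,760.2293; Macaulay duration = 346,859.5205 / 46,760.2293 = 7.41783 half-year periods = 3.70892 years.
Modified duration = D_Mac / (1 + y) = 3.70892 / 1.0305 = 3.59914 years.

3.599 years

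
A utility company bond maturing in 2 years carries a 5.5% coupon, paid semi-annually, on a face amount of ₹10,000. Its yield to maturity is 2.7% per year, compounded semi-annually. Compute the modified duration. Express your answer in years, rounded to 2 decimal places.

Periodic yield y = 0.0135. First find Macaulay duration:
  t   CF        PV=CF/(1+0.0135)^t    t·PV
  1       275.00       271.3370       271.3370
  2       275.00       267.7227       535.4454
  3       275.00       264.1566       792.4697
  4    10,275.00     9,738.3823    38,953.5291
  Σ                 10,541.5985    40,552.7812
P = 10,541.5985; Macaulay duration = 40,552.7812 / 10,541.5985 = 3.84693 half-year periods = 1.92346 years.
Modified duration = D_Mac / (1 + y) = 1.92346 / 1.0135 = 1.89784 years.

1.90 years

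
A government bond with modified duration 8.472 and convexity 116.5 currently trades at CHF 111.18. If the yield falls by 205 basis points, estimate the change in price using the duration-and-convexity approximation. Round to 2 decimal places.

Duration effect: -D_mod·Δy = -8.472 × (-0.0205) = +0.173676
Convexity effect: ½·C·(Δy)² = 0.5 × 116.5 × (-0.0205)² = +0.0244795625
ΔP/P ≈ +0.173676 + 0.0244795625 = +0.1981555625
ΔP ≈ 111.18 × (+0.1981555625) = +22.03093543875.

+CHF 22.03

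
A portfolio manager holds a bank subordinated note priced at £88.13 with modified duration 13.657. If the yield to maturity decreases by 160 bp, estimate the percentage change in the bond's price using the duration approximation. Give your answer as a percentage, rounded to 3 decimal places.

+21.851%

Duration approximation: ΔP/P ≈ -D_mod · Δy = -13.657 × (-0.016) = +0.218512.
As a percentage: +21.8512%.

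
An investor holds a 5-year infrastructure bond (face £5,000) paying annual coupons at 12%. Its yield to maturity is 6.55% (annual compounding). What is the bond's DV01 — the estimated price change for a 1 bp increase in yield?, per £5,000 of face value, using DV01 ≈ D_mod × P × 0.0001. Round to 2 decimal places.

Periodic yield y = 0.0655.
  t   CF        PV=CF/(1+0.0655)^t    t·PV
  1       600.00       563.1159       563.1159
  2       600.00       528.4992     1,056.9984
  3       600.00       496.0105     1,488.0316
  4       600.00       465.5190     1,862.0761
  5     5,600.00     4,077.7515    20,388.7575
  Σ                  6,130.8962    25,358.9795
P = 6,130.8962; D_Mac = 4.13626 yrs; D_mod = 3.88199 yrs.
DV01 ≈ 3.88199 × 6,130.8962 × 0.0001 = 2.380007.

£2.38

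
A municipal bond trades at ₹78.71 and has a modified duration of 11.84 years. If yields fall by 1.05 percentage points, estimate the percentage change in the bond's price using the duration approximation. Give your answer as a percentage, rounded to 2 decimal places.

+12.43%

Duration approximation: ΔP/P ≈ -D_mod · Δy = -11.84 × (-0.0105) = +0.124320.
As a percentage: +12.4320%.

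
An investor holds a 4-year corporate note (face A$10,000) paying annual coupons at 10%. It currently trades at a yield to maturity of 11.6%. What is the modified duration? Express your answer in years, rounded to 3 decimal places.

Periodic yield y = 0.116. First find Macaulay duration:
  t   CF        PV=CF/(1+0.116)^t    t·PV
  1     1,000.00       896.0573       896.0573
  2     1,000.00       802.9188     1,605.8375
  3     1,000.00       719.4613     2,158.3838
  4    11,000.00     7,091.4641    28,365.8563
  Σ                  9,509.9015    33,026.1350
P = 9,509.9015; Macaulay duration = 33,026.1350 / 9,509.9015 = 3.47282 years.
Modified duration = D_Mac / (1 + y) = 3.47282 / 1.116 = 3.11184 years.

3.112 years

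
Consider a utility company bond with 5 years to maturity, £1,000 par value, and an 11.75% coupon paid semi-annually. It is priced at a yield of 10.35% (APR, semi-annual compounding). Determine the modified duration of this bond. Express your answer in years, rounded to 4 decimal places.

3.7565 years

Periodic yield y = 0.05175. First find Macaulay duration:
  t   CF        PV=CF/(1+0.05175)^t    t·PV
  1        58.75        55.8593        55.8593
  2        58.75        53.1108       106.2216
  3        58.75        50.4976       151.4927
  4        58.75        48.0129       192.0515
  5        58.75        45.6505       228.2524
  6        58.75        43.4043       260.4258
  7        58.75        41.2686       288.8805
  8        58.75        39.2381       313.9046
  9        58.75        37.3074       335.7668
  10    1,058.75       639.2463     6,392.4629
  Σ                  1,053.5957     8,325.3180
P = 1,053.5957; Macaulay duration = 8,325.3180 / 1,053.5957 = 7.90181 half-year periods = 3.95091 years.
Modified duration = D_Mac / (1 + y) = 3.95091 / 1.05175 = 3.75651 years.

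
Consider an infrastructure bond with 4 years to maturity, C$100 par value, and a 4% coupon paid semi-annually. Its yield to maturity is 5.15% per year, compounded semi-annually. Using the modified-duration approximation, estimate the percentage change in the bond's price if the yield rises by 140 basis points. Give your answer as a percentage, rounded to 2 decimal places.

Periodic yield y = 0.02575. Modified duration first:
  t   CF        PV=CF/(1+0.02575)^t    t·PV
  1         2.00         1.9498         1.9498
  2         2.00         1.9008         3.8017
  3         2.00         1.8531         5.5594
  4         2.00         1.8066         7.2264
  5         2.00         1.7613         8.8063
  6         2.00         1.7170        10.3023
  7         2.00         1.6739        11.7176
  8       102.00        83.2277       665.8217
  Σ                     95.8903       715.1851
P = 95.8903; D_Mac = 7.45837 half-year periods = 3.72918 yrs; D_mod = 3.72918/(1+0.02575) = 3.63557 yrs.
ΔP/P ≈ -D_mod · Δy = -3.63557 × (+0.014) = -0.050898 = -5.0898%.

-5.09%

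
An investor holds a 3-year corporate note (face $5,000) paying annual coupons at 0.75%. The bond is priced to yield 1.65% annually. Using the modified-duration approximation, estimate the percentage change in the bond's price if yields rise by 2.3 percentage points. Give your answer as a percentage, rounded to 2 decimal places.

-6.74%

Periodic yield y = 0.0165. Modified duration first:
  t   CF        PV=CF/(1+0.0165)^t    t·PV
  1        37.50        36.8913        36.8913
  2        37.50        36.2925        72.5849
  3     5,037.50     4,796.1517    14,388.4551
  Σ                  4,869.3355    14,497.9313
P = 4,869.3355; D_Mac = 2.97739 yrs; D_mod = 2.97739/(1+0.0165) = 2.92906 yrs.
ΔP/P ≈ -D_mod · Δy = -2.92906 × (+0.023) = -0.067368 = -6.7368%.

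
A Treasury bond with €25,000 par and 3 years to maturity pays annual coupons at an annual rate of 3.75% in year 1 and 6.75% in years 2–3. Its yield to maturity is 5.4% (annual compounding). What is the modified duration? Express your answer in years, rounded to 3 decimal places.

Periodic yield y = 0.054. First find Macaulay duration:
  t   CF        PV=CF/(1+0.054)^t    t·PV
  1       937.50       889.4687       889.4687
  2     1,687.50     1,519.0167     3,038.0335
  3    26,687.50    22,792.1902    68,376.5705
  Σ                 25,200.6756    72,304.0727
P = 25,200.6756; Macaulay duration = 72,304.0727 / 25,200.6756 = 2.86913 years.
Modified duration = D_Mac / (1 + y) = 2.86913 / 1.054 = 2.72214 years.

2.722 years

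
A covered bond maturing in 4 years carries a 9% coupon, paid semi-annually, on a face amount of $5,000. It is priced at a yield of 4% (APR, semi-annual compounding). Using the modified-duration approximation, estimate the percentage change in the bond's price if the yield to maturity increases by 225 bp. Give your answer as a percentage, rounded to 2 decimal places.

-7.72%

Periodic yield y = 0.02. Modified duration first:
  t   CF        PV=CF/(1+0.02)^t    t·PV
  1       225.00       220.5882       220.5882
  2       225.00       216.2630       432.5260
  3       225.00       212.0225       636.0676
  4       225.00       207.8652       831.4609
  5       225.00       203.7894     1,018.9472
  6       225.00       199.7936     1,198.7614
  7       225.00       195.8760     1,371.1323
  8     5,225.00     4,459.4872    35,675.8975
  Σ                  5,915.6852    41,385.3810
P = 5,915.6852; D_Mac = 6.99587 half-year periods = 3.49794 yrs; D_mod = 3.49794/(1+0.02) = 3.42935 yrs.
ΔP/P ≈ -D_mod · Δy = -3.42935 × (+0.0225) = -0.077160 = -7.7160%.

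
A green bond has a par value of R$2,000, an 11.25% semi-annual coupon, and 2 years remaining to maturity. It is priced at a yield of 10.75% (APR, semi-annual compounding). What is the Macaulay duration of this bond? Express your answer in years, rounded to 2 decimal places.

1.85 years

Periodic yield y = 0.05375. Discount each cash flow and weight by its period:
  t   CF        PV=CF/(1+0.05375)^t    t·PV
  1       112.50       106.7616       106.7616
  2       112.50       101.3158       202.6317
  3       112.50        96.1479       288.4437
  4     2,112.50     1,713.3511     6,853.4044
  Σ                  2,017.5764     7,451.2413
Price P = Σ PV = 2,017.5764.
Macaulay duration = Σ(t·PV) / P = 7,451.2413 / 2,017.5764 = 3.69316 half-year periods.
In years: 3.69316 / 2 = 1.84658 years.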